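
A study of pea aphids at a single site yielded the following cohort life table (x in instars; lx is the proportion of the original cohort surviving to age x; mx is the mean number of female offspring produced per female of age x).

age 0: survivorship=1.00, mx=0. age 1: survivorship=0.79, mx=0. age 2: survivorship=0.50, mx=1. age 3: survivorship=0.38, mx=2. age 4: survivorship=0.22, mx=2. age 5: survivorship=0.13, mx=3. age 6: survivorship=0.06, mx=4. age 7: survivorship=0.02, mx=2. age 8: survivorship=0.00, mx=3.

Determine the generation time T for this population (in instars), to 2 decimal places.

3.68

lx·mx: 0, 0, 0.5, 0.76, 0.44, 0.39, 0.24, 0.04, 0 → R0 = 2.37
x·lx·mx: 0, 0, 1, 2.28, 1.76, 1.95, 1.44, 0.28, 0 → Σ = 8.71
T = 8.71 / 2.37 = 3.675105… → 3.68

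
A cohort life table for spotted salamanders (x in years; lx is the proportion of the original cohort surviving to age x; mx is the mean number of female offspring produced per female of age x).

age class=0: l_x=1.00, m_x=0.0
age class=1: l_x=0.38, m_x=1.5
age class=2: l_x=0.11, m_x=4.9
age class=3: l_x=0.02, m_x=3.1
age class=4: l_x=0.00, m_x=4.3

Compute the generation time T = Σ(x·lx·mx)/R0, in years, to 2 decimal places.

lx·mx: 0, 0.57, 0.539, 0.062, 0 → R0 = 1.171
x·lx·mx: 0, 0.57, 1.078, 0.186, 0 → Σ = 1.834
T = 1.834 / 1.171 = 1.566183… → 1.57

1.57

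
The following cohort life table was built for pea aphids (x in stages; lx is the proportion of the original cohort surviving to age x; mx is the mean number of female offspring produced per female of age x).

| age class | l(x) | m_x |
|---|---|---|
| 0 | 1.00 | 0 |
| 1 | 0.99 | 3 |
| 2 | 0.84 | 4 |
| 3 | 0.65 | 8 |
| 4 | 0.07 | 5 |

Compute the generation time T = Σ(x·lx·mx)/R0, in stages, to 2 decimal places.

2.25

lx·mx: 0, 2.97, 3.36, 5.2, 0.35 → R0 = 11.88
x·lx·mx: 0, 2.97, 6.72, 15.6, 1.4 → Σ = 26.69
T = 26.69 / 11.88 = 2.246633… → 2.25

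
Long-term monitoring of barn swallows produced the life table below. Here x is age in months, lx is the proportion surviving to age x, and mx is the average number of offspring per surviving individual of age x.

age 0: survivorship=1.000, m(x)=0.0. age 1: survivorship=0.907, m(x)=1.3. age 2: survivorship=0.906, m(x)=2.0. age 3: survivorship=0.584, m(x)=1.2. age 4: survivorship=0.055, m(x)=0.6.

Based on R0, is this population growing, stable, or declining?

growing

R0 = Σ lx·mx = 0 + 1.1791 + 1.812 + 0.7008 + 0.033 = 3.7249
R0 > 1, so the population is growing.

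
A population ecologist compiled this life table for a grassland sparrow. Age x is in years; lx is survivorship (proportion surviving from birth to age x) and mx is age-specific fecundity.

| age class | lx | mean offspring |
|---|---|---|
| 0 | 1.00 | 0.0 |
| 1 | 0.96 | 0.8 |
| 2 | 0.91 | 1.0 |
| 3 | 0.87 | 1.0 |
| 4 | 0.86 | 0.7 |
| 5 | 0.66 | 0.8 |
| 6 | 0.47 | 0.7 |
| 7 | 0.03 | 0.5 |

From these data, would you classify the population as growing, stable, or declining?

R0 = Σ lx·mx = 0 + 0.768 + 0.91 + 0.87 + 0.602 + 0.528 + 0.329 + 0.015 = 4.022
R0 > 1, so the population is growing.

growing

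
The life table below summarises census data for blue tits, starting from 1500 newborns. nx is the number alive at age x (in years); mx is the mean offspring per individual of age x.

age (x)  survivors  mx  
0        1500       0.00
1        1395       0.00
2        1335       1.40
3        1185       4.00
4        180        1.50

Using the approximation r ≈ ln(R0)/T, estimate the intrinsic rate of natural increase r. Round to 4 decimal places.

0.5503

lx = nx/n0 = nx/1500: 1, 0.93, 0.89, 0.79, 0.12
R0 = Σ lx·mx = 0 + 0 + 1.246 + 3.16 + 0.18 = 4.586
Σ x·lx·mx = 12.692; T = 12.692/4.586 = 2.76755…
r ≈ ln(R0)/T = ln(4.586)/2.76755… = 0.550309… → 0.5503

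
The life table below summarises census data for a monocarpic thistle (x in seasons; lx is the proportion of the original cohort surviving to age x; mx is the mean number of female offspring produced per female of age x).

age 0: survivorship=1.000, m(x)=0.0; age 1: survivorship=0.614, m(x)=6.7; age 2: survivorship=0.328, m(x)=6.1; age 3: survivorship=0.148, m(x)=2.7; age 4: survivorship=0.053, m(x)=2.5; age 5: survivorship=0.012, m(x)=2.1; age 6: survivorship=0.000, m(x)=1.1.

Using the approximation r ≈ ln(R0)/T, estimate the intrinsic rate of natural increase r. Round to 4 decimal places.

R0 = Σ lx·mx = 0 + 4.1138 + 2.0008 + 0.3996 + 0.1325 + 0.0252 + 0 = 6.6719
Σ x·lx·mx = 9.9702; T = 9.9702/6.6719 = 1.49436…
r ≈ ln(R0)/T = ln(6.6719)/1.49436… = 1.270048… → 1.2700

1.2700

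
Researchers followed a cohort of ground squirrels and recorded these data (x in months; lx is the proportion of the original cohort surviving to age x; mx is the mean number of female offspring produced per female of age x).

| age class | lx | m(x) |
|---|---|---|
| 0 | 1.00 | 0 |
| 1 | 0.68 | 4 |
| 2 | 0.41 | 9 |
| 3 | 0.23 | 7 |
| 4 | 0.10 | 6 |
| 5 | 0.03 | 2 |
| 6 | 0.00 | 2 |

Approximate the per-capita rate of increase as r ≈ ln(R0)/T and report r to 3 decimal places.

R0 = Σ lx·mx = 0 + 2.72 + 3.69 + 1.61 + 0.6 + 0.06 + 0 = 8.68
Σ x·lx·mx = 17.63; T = 17.63/8.68 = 2.03111…
r ≈ ln(R0)/T = ln(8.68)/2.03111… = 1.06396… → 1.064

1.064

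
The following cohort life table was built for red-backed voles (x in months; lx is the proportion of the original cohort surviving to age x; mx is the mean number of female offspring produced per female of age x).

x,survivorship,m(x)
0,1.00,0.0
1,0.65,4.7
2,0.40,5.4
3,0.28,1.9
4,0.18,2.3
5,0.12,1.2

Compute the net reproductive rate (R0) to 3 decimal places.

lx·mx by age: 0, 3.055, 2.16, 0.532, 0.414, 0.144
R0 = Σ lx·mx = 6.305 → 6.305

6.305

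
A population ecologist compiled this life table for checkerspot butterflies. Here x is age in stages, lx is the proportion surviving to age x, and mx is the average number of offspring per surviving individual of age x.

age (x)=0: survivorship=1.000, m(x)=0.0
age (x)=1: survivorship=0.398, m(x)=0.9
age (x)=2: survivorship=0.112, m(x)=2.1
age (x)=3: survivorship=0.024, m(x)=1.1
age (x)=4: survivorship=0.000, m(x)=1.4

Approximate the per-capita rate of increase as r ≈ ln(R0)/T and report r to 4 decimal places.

R0 = Σ lx·mx = 0 + 0.3582 + 0.2352 + 0.0264 + 0 = 0.6198
Σ x·lx·mx = 0.9078; T = 0.9078/0.6198 = 1.46467…
r ≈ ln(R0)/T = ln(0.6198)/1.46467… = -0.326599… → -0.3266

-0.3266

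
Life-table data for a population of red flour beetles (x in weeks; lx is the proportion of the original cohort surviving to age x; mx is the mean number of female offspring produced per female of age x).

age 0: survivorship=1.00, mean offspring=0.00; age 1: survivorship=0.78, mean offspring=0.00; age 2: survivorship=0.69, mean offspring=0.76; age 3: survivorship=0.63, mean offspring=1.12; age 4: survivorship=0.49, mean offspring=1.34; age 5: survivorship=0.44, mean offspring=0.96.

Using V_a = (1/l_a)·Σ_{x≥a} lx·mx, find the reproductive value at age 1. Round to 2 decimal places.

lx·mx for x ≥ 1: 0, 0.5244, 0.7056, 0.6566, 0.4224 → sum = 2.309
V_1 = 2.309 / l_1 = 2.309 / 0.78 = 2.960256… → 2.96

2.96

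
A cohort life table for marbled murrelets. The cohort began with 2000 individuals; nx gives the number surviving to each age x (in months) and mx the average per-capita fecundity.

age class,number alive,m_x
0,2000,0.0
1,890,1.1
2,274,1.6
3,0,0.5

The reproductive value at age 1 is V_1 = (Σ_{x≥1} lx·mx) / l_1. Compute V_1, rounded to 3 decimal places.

1.593

lx = nx/n0 = nx/2000: 1, 0.445, 0.137, 0
lx·mx for x ≥ 1: 0.4895, 0.2192, 0 → sum = 0.7087
V_1 = 0.7087 / l_1 = 0.7087 / 0.445 = 1.592584… → 1.593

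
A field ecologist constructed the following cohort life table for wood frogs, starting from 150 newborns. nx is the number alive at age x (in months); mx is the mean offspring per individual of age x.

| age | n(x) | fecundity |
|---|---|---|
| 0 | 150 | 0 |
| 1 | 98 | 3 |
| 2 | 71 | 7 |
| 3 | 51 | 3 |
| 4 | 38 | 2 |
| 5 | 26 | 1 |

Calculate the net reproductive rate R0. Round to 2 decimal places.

lx = nx/n0 = nx/150: 1, 0.65333…, 0.47333…, 0.34, 0.25333…, 0.17333…
lx·mx by age: 0, 1.96…, 3.313333…, 1.02, 0.506667…, 0.173333…
R0 = Σ lx·mx = 6.973333… → 6.97

6.97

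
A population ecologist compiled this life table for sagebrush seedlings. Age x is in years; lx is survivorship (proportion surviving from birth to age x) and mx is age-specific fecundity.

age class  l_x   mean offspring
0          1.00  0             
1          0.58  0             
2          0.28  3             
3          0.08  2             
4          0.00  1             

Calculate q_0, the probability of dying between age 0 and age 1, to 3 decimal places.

0.420

q_0 = (l_0 − l_1) / l_0 = (1 − 0.58) / 1
     = 0.42 / 1 = 0.42 → 0.420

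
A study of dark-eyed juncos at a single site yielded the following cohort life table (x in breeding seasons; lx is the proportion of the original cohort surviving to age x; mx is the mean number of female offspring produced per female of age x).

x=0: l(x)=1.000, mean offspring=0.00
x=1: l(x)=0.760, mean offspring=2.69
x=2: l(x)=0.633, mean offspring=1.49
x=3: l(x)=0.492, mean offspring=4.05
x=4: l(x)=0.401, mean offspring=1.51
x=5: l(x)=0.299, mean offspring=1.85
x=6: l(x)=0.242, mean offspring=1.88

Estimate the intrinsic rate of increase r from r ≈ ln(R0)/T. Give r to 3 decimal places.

R0 = Σ lx·mx = 0 + 2.0444 + 0.94317 + 1.9926 + 0.60551 + 0.55315 + 0.45496 = 6.59379
Σ x·lx·mx = 17.82609; T = 17.82609/6.59379 = 2.70347…
r ≈ ln(R0)/T = ln(6.59379)/2.70347… = 0.69767… → 0.698

0.698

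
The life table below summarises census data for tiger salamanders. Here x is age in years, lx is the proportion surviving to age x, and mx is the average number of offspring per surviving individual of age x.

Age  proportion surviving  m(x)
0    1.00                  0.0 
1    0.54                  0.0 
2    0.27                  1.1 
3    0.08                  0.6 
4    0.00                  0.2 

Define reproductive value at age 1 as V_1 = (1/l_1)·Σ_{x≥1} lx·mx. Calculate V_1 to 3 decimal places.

lx·mx for x ≥ 1: 0, 0.297, 0.048, 0 → sum = 0.345
V_1 = 0.345 / l_1 = 0.345 / 0.54 = 0.638889… → 0.639

0.639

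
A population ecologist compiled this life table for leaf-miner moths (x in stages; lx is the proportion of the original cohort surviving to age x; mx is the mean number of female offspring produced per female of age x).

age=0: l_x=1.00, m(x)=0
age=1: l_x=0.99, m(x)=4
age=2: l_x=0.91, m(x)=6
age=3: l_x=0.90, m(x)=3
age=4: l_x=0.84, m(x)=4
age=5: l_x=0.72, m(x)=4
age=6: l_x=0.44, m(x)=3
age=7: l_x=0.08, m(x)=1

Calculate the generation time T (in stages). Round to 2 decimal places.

3.00

lx·mx: 0, 3.96, 5.46, 2.7, 3.36, 2.88, 1.32, 0.08 → R0 = 19.76
x·lx·mx: 0, 3.96, 10.92, 8.1, 13.44, 14.4, 7.92, 0.56 → Σ = 59.3
T = 59.3 / 19.76 = 3.001012… → 3.00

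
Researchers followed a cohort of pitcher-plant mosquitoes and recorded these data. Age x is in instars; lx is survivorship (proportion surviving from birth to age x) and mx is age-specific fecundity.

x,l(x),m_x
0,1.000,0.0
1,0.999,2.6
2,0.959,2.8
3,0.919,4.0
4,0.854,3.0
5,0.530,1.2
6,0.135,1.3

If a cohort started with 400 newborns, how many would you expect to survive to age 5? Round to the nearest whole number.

212

Expected survivors = N0 · l_5 = 400 × 0.530 = 212 → 212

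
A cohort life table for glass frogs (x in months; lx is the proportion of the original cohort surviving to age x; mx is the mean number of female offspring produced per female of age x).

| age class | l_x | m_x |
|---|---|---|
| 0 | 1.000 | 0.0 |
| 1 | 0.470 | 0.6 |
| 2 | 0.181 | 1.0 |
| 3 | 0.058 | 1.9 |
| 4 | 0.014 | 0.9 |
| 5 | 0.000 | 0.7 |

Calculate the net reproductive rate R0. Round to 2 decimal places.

0.59

lx·mx by age: 0, 0.282, 0.181, 0.1102, 0.0126, 0
R0 = Σ lx·mx = 0.5858 → 0.59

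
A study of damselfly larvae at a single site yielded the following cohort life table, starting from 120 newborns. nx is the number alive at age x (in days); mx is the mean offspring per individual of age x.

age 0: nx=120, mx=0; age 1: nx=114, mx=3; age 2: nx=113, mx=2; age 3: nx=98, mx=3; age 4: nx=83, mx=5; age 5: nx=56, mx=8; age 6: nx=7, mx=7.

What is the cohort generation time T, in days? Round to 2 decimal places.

lx = nx/n0 = nx/120: 1, 0.95, 0.94167…, 0.81667…, 0.69167…, 0.46667…, 0.05833…
lx·mx: 0, 2.85, 1.883333…, 2.45…, 3.458333…, 3.733333…, 0.408333… → R0 = 14.783333…
x·lx·mx: 0, 2.85, 3.766667…, 7.35…, 13.833333…, 18.666667…, 2.45… → Σ = 48.916667…
T = 48.916667… / 14.783333… = 3.308906… → 3.31

3.31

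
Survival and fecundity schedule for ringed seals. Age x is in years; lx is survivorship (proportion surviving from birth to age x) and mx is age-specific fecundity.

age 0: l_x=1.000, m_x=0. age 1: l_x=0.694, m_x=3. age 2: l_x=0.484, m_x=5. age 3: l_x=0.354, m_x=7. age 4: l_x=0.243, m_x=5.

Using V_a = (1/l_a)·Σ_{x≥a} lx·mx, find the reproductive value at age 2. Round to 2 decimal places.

12.63

lx·mx for x ≥ 2: 2.42, 2.478, 1.215 → sum = 6.113
V_2 = 6.113 / l_2 = 6.113 / 0.484 = 12.630165… → 12.63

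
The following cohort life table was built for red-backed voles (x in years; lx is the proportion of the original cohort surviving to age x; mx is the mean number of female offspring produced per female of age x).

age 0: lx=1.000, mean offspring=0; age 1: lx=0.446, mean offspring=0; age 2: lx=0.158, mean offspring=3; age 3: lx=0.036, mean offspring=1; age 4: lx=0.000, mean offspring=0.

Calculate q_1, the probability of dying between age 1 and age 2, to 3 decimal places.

q_1 = (l_1 − l_2) / l_1 = (0.446 − 0.158) / 0.446
     = 0.288 / 0.446 = 0.64574… → 0.646

0.646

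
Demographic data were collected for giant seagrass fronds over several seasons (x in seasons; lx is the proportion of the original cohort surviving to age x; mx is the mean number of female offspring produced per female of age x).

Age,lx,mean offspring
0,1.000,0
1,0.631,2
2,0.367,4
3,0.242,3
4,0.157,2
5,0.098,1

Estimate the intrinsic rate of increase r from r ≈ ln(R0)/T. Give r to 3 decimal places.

R0 = Σ lx·mx = 0 + 1.262 + 1.468 + 0.726 + 0.314 + 0.098 = 3.868
Σ x·lx·mx = 8.122; T = 8.122/3.868 = 2.09979…
r ≈ ln(R0)/T = ln(3.868)/2.09979… = 0.64422… → 0.644

0.644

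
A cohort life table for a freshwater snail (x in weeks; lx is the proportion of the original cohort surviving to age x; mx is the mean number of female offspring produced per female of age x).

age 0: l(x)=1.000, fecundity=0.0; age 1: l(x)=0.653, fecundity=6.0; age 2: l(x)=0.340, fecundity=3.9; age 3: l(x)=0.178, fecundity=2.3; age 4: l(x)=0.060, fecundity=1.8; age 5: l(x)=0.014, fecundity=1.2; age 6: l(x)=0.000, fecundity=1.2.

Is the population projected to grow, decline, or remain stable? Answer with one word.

R0 = Σ lx·mx = 0 + 3.918 + 1.326 + 0.4094 + 0.108 + 0.0168 + 0 = 5.7782
R0 > 1, so the population is growing.

growing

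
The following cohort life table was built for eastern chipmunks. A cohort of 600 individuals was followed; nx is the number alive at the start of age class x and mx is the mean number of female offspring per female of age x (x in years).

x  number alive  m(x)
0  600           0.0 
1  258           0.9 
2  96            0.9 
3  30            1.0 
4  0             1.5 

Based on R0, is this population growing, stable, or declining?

lx = nx/n0 = nx/600: 1, 0.43, 0.16, 0.05, 0
R0 = Σ lx·mx = 0 + 0.387 + 0.144 + 0.05 + 0 = 0.581
R0 < 1, so the population is declining.

declining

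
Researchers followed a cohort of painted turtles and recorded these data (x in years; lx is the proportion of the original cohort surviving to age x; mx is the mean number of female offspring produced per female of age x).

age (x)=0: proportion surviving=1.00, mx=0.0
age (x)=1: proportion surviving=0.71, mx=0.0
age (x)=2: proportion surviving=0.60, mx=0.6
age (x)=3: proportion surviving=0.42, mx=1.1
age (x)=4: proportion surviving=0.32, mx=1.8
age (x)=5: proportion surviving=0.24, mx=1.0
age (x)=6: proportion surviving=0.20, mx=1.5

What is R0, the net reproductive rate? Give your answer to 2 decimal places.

1.94

lx·mx by age: 0, 0, 0.36, 0.462, 0.576, 0.24, 0.3
R0 = Σ lx·mx = 1.938 → 1.94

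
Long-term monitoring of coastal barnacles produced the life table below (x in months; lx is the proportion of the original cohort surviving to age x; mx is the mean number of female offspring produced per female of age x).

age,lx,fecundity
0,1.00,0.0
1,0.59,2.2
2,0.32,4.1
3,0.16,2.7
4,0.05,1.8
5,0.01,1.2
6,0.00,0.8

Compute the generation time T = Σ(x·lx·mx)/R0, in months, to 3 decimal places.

lx·mx: 0, 1.298, 1.312, 0.432, 0.09, 0.012, 0 → R0 = 3.144
x·lx·mx: 0, 1.298, 2.624, 1.296, 0.36, 0.06, 0 → Σ = 5.638
T = 5.638 / 3.144 = 1.793257… → 1.793

1.793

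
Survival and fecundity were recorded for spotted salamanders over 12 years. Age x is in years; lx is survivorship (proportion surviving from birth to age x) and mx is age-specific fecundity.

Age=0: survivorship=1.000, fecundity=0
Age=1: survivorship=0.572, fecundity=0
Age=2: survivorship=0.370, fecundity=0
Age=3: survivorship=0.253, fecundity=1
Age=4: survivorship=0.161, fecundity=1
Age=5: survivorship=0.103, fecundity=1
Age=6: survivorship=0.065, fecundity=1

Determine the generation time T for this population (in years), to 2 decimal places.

3.97

lx·mx: 0, 0, 0, 0.253, 0.161, 0.103, 0.065 → R0 = 0.582
x·lx·mx: 0, 0, 0, 0.759, 0.644, 0.515, 0.39 → Σ = 2.308
T = 2.308 / 0.582 = 3.965636… → 3.97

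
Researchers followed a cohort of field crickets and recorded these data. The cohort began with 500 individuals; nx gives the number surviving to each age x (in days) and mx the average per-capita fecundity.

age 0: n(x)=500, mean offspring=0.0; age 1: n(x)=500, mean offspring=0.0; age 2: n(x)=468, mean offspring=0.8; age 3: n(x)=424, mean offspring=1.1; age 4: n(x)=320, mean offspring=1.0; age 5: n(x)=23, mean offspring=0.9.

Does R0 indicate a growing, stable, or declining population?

lx = nx/n0 = nx/500: 1, 1, 0.936, 0.848, 0.64, 0.046
R0 = Σ lx·mx = 0 + 0 + 0.7488 + 0.9328 + 0.64 + 0.0414 = 2.363
R0 > 1, so the population is growing.

growing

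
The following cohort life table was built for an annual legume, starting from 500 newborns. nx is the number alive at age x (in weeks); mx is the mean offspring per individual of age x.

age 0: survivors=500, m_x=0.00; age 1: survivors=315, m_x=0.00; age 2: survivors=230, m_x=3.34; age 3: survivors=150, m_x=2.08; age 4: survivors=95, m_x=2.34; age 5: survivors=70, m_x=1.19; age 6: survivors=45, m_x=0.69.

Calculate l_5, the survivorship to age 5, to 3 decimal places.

l_5 = n_5/n_0 = 70/500 = 0.14 → 0.140

0.140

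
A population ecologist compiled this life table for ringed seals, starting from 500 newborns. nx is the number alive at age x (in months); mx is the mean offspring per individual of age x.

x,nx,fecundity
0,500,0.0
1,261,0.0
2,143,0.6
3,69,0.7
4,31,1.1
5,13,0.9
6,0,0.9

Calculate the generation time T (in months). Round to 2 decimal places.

lx = nx/n0 = nx/500: 1, 0.522, 0.286, 0.138, 0.062, 0.026, 0
lx·mx: 0, 0, 0.1716, 0.0966, 0.0682, 0.0234, 0 → R0 = 0.3598
x·lx·mx: 0, 0, 0.3432, 0.2898, 0.2728, 0.117, 0 → Σ = 1.0228
T = 1.0228 / 0.3598 = 2.84269… → 2.84

2.84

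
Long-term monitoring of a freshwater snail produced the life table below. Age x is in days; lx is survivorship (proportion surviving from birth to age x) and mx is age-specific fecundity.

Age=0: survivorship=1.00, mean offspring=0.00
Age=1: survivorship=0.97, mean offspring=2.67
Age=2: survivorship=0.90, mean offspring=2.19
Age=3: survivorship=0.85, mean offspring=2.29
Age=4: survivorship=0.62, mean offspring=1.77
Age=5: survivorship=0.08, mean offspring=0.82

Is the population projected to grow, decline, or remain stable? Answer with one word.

R0 = Σ lx·mx = 0 + 2.5899 + 1.971 + 1.9465 + 1.0974 + 0.0656 = 7.6704
R0 > 1, so the population is growing.

growing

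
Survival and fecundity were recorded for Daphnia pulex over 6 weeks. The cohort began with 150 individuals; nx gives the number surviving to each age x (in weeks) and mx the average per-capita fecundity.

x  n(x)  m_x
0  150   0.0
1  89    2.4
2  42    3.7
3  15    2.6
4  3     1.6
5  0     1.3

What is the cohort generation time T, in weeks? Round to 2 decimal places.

1.60

lx = nx/n0 = nx/150: 1, 0.59333…, 0.28, 0.1, 0.02, 0
lx·mx: 0, 1.424…, 1.036, 0.26, 0.032, 0 → R0 = 2.752…
x·lx·mx: 0, 1.424…, 2.072, 0.78, 0.128, 0 → Σ = 4.404…
T = 4.404… / 2.752… = 1.600291… → 1.60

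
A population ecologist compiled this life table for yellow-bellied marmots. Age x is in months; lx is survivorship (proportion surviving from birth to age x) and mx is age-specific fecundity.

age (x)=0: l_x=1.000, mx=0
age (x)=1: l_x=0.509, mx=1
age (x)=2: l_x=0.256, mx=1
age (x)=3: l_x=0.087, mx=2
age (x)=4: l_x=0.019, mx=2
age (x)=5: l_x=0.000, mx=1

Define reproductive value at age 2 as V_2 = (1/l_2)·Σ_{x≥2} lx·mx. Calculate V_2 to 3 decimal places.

lx·mx for x ≥ 2: 0.256, 0.174, 0.038, 0 → sum = 0.468
V_2 = 0.468 / l_2 = 0.468 / 0.256 = 1.828125 → 1.828

1.828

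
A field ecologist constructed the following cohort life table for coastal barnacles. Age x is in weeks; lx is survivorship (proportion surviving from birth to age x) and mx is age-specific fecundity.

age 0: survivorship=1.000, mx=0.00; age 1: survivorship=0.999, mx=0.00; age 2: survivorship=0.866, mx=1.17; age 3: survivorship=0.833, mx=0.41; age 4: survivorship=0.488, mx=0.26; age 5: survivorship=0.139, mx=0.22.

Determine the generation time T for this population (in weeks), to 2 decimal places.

2.45

lx·mx: 0, 0, 1.01322, 0.34153, 0.12688, 0.03058 → R0 = 1.51221
x·lx·mx: 0, 0, 2.02644, 1.02459, 0.50752, 0.1529 → Σ = 3.71145
T = 3.71145 / 1.51221 = 2.454322… → 2.45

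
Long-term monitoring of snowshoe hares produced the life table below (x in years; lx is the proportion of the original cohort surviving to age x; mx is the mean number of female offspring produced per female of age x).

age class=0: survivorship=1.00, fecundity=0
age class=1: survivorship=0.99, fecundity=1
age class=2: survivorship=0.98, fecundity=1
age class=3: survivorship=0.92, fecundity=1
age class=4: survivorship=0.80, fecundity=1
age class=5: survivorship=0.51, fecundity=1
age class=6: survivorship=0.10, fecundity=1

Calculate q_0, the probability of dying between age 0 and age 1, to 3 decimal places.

q_0 = (l_0 − l_1) / l_0 = (1 − 0.99) / 1
     = 0.01 / 1 = 0.01 → 0.010

0.010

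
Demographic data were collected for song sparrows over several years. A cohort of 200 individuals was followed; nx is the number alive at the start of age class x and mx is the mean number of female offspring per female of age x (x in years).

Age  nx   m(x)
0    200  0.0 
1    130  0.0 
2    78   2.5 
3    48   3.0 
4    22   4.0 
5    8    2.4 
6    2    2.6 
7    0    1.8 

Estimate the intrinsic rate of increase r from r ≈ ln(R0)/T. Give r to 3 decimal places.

lx = nx/n0 = nx/200: 1, 0.65, 0.39, 0.24, 0.11, 0.04, 0.01, 0
R0 = Σ lx·mx = 0 + 0 + 0.975 + 0.72 + 0.44 + 0.096 + 0.026 + 0 = 2.257
Σ x·lx·mx = 6.506; T = 6.506/2.257 = 2.88259…
r ≈ ln(R0)/T = ln(2.257)/2.88259… = 0.2824… → 0.282

0.282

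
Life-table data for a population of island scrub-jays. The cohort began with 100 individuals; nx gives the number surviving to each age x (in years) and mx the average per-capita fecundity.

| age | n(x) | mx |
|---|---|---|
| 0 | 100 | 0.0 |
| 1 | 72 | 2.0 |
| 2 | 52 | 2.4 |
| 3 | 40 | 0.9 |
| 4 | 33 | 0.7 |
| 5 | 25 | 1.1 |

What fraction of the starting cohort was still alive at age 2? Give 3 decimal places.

l_2 = n_2/n_0 = 52/100 = 0.52 → 0.520

0.520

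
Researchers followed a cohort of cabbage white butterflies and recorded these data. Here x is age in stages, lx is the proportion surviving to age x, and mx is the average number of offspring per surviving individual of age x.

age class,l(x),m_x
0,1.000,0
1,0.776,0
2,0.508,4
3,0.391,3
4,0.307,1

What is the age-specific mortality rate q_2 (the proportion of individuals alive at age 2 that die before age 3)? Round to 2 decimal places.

0.23

q_2 = (l_2 − l_3) / l_2 = (0.508 − 0.391) / 0.508
     = 0.117 / 0.508 = 0.230315… → 0.23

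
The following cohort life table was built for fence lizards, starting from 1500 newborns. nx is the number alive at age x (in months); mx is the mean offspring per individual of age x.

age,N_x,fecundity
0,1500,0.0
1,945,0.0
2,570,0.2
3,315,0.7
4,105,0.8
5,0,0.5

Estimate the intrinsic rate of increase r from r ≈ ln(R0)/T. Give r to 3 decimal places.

-0.436

lx = nx/n0 = nx/1500: 1, 0.63, 0.38, 0.21, 0.07, 0
R0 = Σ lx·mx = 0 + 0 + 0.076 + 0.147 + 0.056 + 0 = 0.279
Σ x·lx·mx = 0.817; T = 0.817/0.279 = 2.92832…
r ≈ ln(R0)/T = ln(0.279)/2.92832… = -0.43593… → -0.436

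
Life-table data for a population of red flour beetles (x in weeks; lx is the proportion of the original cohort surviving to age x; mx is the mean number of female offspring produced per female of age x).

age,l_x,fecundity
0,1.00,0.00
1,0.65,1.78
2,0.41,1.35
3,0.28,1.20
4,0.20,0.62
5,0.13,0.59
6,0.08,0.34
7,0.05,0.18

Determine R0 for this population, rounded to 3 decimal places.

2.283

lx·mx by age: 0, 1.157, 0.5535, 0.336, 0.124, 0.0767, 0.0272, 0.009
R0 = Σ lx·mx = 2.2834 → 2.283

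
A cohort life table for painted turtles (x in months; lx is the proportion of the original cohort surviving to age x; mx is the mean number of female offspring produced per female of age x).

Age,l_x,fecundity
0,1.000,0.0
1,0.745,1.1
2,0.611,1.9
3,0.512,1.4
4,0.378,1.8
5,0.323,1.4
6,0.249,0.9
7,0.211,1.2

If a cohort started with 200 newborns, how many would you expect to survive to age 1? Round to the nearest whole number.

149

Expected survivors = N0 · l_1 = 200 × 0.745 = 149 → 149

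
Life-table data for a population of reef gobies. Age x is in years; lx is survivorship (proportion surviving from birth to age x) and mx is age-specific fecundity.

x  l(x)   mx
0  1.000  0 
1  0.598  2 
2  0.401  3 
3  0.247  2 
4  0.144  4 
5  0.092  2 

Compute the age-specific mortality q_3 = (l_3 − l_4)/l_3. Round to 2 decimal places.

0.42

q_3 = (l_3 − l_4) / l_3 = (0.247 − 0.144) / 0.247
     = 0.103 / 0.247 = 0.417004… → 0.42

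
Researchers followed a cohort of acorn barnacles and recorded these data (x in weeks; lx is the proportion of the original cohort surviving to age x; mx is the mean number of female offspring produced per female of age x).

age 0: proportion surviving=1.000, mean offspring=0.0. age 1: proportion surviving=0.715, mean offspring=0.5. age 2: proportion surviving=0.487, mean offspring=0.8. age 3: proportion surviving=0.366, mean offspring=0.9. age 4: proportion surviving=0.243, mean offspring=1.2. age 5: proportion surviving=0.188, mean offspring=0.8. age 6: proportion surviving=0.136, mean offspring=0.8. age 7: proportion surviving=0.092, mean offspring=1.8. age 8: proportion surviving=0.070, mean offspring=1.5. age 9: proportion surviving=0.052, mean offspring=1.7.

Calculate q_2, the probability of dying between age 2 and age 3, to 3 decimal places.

0.248

q_2 = (l_2 − l_3) / l_2 = (0.487 − 0.366) / 0.487
     = 0.121 / 0.487 = 0.24846… → 0.248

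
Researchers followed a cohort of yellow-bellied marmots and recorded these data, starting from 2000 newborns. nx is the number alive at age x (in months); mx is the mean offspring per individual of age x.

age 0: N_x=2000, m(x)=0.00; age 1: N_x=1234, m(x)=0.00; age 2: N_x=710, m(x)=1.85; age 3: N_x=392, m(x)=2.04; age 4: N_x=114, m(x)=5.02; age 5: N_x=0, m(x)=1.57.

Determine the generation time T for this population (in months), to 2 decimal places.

lx = nx/n0 = nx/2000: 1, 0.617, 0.355, 0.196, 0.057, 0
lx·mx: 0, 0, 0.65675, 0.39984, 0.28614, 0 → R0 = 1.34273
x·lx·mx: 0, 0, 1.3135, 1.19952, 1.14456, 0 → Σ = 3.65758
T = 3.65758 / 1.34273 = 2.723988… → 2.72

2.72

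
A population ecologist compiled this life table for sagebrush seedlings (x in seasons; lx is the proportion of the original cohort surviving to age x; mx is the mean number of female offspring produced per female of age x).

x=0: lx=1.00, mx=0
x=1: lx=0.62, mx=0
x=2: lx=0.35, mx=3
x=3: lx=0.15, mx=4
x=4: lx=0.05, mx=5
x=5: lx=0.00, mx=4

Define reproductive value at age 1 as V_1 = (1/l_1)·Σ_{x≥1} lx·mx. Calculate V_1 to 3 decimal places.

lx·mx for x ≥ 1: 0, 1.05, 0.6, 0.25, 0 → sum = 1.9
V_1 = 1.9 / l_1 = 1.9 / 0.62 = 3.064516… → 3.065

3.065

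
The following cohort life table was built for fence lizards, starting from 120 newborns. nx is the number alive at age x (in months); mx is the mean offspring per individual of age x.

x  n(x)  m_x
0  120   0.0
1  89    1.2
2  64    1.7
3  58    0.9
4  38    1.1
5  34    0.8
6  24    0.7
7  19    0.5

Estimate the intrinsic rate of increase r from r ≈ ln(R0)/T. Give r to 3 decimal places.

lx = nx/n0 = nx/120: 1, 0.74167…, 0.53333…, 0.48333…, 0.31667…, 0.28333…, 0.2, 0.15833…
R0 = Σ lx·mx = 0 + 0.89… + 0.90667… + 0.435… + 0.34833… + 0.22667… + 0.14 + 0.07917… = 3.025833…
Σ x·lx·mx = 7.929167…; T = 7.929167…/3.025833… = 2.62049…
r ≈ ln(R0)/T = ln(3.025833…)/2.62049… = 0.42251… → 0.423

0.423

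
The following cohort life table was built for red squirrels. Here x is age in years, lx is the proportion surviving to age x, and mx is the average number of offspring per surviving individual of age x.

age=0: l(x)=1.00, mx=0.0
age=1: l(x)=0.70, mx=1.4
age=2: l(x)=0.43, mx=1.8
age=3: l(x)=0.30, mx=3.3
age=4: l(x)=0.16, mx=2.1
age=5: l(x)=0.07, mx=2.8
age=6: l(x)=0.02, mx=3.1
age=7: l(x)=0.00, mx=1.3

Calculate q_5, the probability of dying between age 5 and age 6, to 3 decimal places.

q_5 = (l_5 − l_6) / l_5 = (0.07 − 0.02) / 0.07
     = 0.05 / 0.07 = 0.714286… → 0.714

0.714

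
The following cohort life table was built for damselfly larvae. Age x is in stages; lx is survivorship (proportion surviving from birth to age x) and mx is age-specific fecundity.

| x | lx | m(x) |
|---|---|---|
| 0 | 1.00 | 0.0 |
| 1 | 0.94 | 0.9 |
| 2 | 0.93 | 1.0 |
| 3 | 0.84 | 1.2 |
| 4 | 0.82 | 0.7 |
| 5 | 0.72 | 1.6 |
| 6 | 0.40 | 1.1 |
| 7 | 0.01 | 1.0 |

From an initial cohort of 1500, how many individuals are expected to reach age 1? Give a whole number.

Expected survivors = N0 · l_1 = 1500 × 0.94 = 1410 → 1410

1410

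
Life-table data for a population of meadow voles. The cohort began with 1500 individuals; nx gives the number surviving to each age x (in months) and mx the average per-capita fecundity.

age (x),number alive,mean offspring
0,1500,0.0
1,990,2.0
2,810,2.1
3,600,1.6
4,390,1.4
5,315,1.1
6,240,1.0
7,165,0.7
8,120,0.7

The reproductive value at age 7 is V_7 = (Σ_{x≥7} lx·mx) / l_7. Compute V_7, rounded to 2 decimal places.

lx = nx/n0 = nx/1500: 1, 0.66, 0.54, 0.4, 0.26, 0.21, 0.16, 0.11, 0.08
lx·mx for x ≥ 7: 0.077, 0.056 → sum = 0.133
V_7 = 0.133 / l_7 = 0.133 / 0.11 = 1.209091… → 1.21

1.21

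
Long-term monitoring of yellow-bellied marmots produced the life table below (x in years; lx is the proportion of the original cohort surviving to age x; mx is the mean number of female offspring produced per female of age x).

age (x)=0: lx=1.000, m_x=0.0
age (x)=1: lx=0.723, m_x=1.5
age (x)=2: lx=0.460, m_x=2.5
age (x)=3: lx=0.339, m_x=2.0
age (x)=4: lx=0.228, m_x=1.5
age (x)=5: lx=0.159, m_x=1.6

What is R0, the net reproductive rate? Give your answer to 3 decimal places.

lx·mx by age: 0, 1.0845, 1.15, 0.678, 0.342, 0.2544
R0 = Σ lx·mx = 3.5089 → 3.509

3.509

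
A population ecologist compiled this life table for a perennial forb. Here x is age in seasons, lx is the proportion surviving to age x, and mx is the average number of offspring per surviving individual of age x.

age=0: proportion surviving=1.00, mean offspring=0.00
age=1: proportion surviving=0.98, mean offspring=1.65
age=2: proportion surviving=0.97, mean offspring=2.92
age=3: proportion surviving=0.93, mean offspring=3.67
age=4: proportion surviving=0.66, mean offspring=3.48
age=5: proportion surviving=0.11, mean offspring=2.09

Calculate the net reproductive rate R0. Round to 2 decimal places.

10.39

lx·mx by age: 0, 1.617, 2.8324, 3.4131, 2.2968, 0.2299
R0 = Σ lx·mx = 10.3892 → 10.39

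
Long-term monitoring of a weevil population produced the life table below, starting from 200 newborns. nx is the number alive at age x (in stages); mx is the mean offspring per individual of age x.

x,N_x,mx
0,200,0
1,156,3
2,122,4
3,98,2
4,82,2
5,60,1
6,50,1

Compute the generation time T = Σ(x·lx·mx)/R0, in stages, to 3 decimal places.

lx = nx/n0 = nx/200: 1, 0.78, 0.61, 0.49, 0.41, 0.3, 0.25
lx·mx: 0, 2.34, 2.44, 0.98, 0.82, 0.3, 0.25 → R0 = 7.13
x·lx·mx: 0, 2.34, 4.88, 2.94, 3.28, 1.5, 1.5 → Σ = 16.44
T = 16.44 / 7.13 = 2.30575… → 2.306

2.306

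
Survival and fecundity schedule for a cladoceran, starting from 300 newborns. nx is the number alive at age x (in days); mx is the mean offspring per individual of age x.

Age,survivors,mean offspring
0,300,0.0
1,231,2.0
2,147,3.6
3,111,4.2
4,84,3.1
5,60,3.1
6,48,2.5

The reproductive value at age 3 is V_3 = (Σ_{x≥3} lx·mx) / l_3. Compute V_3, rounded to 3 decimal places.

9.303

lx = nx/n0 = nx/300: 1, 0.77, 0.49, 0.37, 0.28, 0.2, 0.16
lx·mx for x ≥ 3: 1.554, 0.868, 0.62, 0.4 → sum = 3.442
V_3 = 3.442 / l_3 = 3.442 / 0.37 = 9.302703… → 9.303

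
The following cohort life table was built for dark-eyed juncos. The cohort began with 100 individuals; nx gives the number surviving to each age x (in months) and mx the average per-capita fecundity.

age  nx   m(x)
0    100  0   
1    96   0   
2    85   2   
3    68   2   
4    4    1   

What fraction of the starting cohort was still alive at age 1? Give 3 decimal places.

0.960

l_1 = n_1/n_0 = 96/100 = 0.96 → 0.960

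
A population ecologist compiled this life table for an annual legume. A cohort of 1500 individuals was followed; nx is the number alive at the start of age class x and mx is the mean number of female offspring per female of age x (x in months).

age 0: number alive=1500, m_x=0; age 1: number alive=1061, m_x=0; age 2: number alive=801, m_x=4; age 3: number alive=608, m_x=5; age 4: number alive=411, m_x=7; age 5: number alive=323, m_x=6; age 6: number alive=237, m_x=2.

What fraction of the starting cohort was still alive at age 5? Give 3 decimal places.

0.215

l_5 = n_5/n_0 = 323/1500 = 0.215333… → 0.215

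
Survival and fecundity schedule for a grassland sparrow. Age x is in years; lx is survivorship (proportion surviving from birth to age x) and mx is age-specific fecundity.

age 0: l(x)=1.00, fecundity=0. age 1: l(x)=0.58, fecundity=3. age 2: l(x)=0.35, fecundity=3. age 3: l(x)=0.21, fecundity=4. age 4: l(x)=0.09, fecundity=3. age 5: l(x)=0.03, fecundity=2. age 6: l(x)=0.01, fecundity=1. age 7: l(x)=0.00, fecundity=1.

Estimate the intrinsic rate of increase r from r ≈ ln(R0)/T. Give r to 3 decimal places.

R0 = Σ lx·mx = 0 + 1.74 + 1.05 + 0.84 + 0.27 + 0.06 + 0.01 + 0 = 3.97
Σ x·lx·mx = 7.8; T = 7.8/3.97 = 1.96474…
r ≈ ln(R0)/T = ln(3.97)/1.96474… = 0.70176… → 0.702

0.702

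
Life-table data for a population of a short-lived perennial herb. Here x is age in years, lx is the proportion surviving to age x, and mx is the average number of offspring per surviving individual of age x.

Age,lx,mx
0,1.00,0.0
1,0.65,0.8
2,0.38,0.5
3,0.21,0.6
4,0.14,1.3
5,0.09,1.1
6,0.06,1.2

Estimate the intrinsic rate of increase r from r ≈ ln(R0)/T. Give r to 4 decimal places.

0.0702

R0 = Σ lx·mx = 0 + 0.52 + 0.19 + 0.126 + 0.182 + 0.099 + 0.072 = 1.189
Σ x·lx·mx = 2.933; T = 2.933/1.189 = 2.46678…
r ≈ ln(R0)/T = ln(1.189)/2.46678… = 0.070178… → 0.0702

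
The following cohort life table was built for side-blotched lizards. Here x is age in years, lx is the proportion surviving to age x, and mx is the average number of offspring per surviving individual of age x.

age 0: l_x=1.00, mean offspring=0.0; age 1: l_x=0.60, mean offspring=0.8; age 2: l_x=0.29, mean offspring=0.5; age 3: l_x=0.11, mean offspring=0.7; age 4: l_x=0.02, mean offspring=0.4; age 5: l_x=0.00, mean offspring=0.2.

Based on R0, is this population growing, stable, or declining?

R0 = Σ lx·mx = 0 + 0.48 + 0.145 + 0.077 + 0.008 + 0 = 0.71
R0 < 1, so the population is declining.

declining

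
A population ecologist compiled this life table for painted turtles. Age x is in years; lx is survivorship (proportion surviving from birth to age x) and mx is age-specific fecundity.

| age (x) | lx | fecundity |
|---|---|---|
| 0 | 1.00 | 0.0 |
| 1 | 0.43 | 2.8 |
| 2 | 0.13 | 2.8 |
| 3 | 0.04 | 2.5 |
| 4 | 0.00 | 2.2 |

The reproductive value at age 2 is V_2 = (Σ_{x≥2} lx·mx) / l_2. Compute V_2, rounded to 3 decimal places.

3.569

lx·mx for x ≥ 2: 0.364, 0.1, 0 → sum = 0.464
V_2 = 0.464 / l_2 = 0.464 / 0.13 = 3.569231… → 3.569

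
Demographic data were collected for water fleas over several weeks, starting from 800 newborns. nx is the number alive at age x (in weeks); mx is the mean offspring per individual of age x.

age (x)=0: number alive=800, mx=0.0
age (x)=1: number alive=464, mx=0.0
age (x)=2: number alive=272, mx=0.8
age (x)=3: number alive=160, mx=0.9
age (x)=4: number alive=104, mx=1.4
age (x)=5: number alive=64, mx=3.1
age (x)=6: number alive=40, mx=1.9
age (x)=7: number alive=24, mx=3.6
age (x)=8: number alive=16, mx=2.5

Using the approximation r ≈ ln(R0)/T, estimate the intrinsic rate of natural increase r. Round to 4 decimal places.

0.0301

lx = nx/n0 = nx/800: 1, 0.58, 0.34, 0.2, 0.13, 0.08, 0.05, 0.03, 0.02
R0 = Σ lx·mx = 0 + 0 + 0.272 + 0.18 + 0.182 + 0.248 + 0.095 + 0.108 + 0.05 = 1.135
Σ x·lx·mx = 4.778; T = 4.778/1.135 = 4.20969…
r ≈ ln(R0)/T = ln(1.135)/4.20969… = 0.030081… → 0.0301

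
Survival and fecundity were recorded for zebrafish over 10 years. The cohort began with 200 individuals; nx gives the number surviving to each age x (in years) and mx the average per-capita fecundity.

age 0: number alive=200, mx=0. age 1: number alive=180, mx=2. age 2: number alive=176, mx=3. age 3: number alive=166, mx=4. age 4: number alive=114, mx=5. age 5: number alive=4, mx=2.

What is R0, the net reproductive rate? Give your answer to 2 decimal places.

lx = nx/n0 = nx/200: 1, 0.9, 0.88, 0.83, 0.57, 0.02
lx·mx by age: 0, 1.8, 2.64, 3.32, 2.85, 0.04
R0 = Σ lx·mx = 10.65 → 10.65

10.65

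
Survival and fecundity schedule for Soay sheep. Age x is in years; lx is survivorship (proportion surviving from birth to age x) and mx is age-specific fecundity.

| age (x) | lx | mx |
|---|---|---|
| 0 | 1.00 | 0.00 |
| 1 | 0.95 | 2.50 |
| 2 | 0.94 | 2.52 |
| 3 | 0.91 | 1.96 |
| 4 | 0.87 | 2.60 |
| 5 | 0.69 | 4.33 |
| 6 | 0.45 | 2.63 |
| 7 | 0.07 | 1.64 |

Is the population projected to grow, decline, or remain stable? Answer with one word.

R0 = Σ lx·mx = 0 + 2.375 + 2.3688 + 1.7836 + 2.262 + 2.9877 + 1.1835 + 0.1148 = 13.0754
R0 > 1, so the population is growing.

growing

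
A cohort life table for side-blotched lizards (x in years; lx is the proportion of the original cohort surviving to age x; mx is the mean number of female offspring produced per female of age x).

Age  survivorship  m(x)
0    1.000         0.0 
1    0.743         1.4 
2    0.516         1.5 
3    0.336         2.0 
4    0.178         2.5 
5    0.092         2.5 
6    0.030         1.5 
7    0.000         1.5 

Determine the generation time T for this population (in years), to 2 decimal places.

2.43

lx·mx: 0, 1.0402, 0.774, 0.672, 0.445, 0.23, 0.045, 0 → R0 = 3.2062
x·lx·mx: 0, 1.0402, 1.548, 2.016, 1.78, 1.15, 0.27, 0 → Σ = 7.8042
T = 7.8042 / 3.2062 = 2.434096… → 2.43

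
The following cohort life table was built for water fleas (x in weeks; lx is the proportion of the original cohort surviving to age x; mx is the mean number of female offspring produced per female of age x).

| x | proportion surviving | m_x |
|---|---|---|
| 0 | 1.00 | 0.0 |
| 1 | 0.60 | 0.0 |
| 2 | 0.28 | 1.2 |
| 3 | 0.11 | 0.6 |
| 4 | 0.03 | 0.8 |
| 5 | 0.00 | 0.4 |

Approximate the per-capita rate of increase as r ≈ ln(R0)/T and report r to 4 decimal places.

-0.3763

R0 = Σ lx·mx = 0 + 0 + 0.336 + 0.066 + 0.024 + 0 = 0.426
Σ x·lx·mx = 0.966; T = 0.966/0.426 = 2.26761…
r ≈ ln(R0)/T = ln(0.426)/2.26761… = -0.376307… → -0.3763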